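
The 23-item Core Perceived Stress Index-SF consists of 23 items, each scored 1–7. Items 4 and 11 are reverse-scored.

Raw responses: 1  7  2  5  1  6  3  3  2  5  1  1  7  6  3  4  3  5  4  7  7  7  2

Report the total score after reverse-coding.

96

Raw sum = 92. Reverse-scored items: 4, 11; their raw sum = 6.
Each reversal replaces raw with 8 − raw, changing the total by 8 − 2·raw per item.
Total = 92 + 2·8 − 2·6 = 92 + 16 − 12 = 96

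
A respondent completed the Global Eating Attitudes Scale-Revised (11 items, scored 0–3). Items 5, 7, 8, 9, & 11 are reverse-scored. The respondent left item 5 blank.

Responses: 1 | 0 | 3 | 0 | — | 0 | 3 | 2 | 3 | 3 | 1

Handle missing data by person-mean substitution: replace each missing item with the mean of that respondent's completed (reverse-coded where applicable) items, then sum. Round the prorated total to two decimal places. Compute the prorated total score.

Reverse-coded (reversed = (0+3) − raw = 3 − raw):
  item 7: 3 − 3 = 0
  item 8: 3 − 2 = 1
  item 9: 3 − 3 = 0
  item 11: 3 − 1 = 2
Completed scored items (10 of 11): 1, 0, 3, 0, 0, 0, 1, 0, 3, 2; sum = 10.
Person mean = 10 / 10 ≈ 1.0000
Prorated total = (10 / 10) × 11 = 11.00 (to 2 dp)

11.00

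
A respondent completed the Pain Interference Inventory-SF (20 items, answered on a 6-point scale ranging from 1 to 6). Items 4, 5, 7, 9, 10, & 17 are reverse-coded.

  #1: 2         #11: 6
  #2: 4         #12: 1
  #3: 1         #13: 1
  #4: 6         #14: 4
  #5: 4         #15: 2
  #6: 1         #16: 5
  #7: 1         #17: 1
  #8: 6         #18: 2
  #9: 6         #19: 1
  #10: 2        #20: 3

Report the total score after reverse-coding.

61

Reversing items 4, 5, 7, 9, 10, & 17 with 7 − raw:
Total = 2 + 4 + 1 + (7−6) + (7−4) + 1 + (7−1) + 6 + (7−6) + (7−2) + 6 + 1 + 1 + 4 + 2 + 5 + (7−1) + 2 + 1 + 3
      = 2 + 4 + 1 + 1 + 3 + 1 + 6 + 6 + 1 + 5 + 6 + 1 + 1 + 4 + 2 + 5 + 6 + 2 + 1 + 3 = 61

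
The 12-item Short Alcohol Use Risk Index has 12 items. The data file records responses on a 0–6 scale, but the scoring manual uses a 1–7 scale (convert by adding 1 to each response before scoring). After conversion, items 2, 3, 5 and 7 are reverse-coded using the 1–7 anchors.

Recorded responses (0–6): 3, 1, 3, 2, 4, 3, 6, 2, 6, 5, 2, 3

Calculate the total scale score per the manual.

48

Convert to 1–7: 4, 2, 4, 3, 5, 4, 7, 3, 7, 6, 3, 4
Reverse-coded (reverse-coded value = 8 − response):
  item 2: 8 − 2 = 6
  item 3: 8 − 4 = 4
  item 5: 8 − 5 = 3
  item 7: 8 − 7 = 1
Scored: 4, 6, 4, 3, 3, 4, 1, 3, 7, 6, 3, 4
Total = 48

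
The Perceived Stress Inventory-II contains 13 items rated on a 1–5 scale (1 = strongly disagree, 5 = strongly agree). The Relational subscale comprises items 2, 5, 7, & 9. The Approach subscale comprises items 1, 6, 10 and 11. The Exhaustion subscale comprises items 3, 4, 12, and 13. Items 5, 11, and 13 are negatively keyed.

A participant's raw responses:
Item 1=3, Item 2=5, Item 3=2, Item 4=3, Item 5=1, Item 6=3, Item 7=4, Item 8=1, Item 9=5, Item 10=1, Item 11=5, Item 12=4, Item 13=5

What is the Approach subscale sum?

Approach items: 1, 6, 10, 11.
Of these, item 11 is negatively keyed; reversed = (1+5) − raw = 6 − raw.
  item 1: 3
  item 6: 3
  item 10: 1
  item 11: 6 − 5 = 1
Sum = 3 + 3 + 1 + 1 = 8

8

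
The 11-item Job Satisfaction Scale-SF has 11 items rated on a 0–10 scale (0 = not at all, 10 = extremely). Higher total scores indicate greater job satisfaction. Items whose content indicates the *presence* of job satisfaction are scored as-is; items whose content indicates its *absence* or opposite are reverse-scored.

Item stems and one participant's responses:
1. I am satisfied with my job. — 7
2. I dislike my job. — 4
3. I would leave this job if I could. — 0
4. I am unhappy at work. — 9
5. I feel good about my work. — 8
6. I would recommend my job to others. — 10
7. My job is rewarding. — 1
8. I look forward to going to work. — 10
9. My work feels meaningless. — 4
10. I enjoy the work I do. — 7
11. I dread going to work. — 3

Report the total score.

Items 2, 3, 4, 9, 11 describe the absence/opposite of job satisfaction → reverse-score.
reverse-coded value = 10 − response.
  item 1: 7
  item 2: 10 − 4 = 6
  item 3: 10 − 0 = 10
  item 4: 10 − 9 = 1
  item 5: 8
  item 6: 10
  item 7: 1
  item 8: 10
  item 9: 10 − 4 = 6
  item 10: 7
  item 11: 10 − 3 = 7
Total = 7 + 6 + 10 + 1 + 8 + 10 + 1 + 10 + 6 + 7 + 7 = 73

73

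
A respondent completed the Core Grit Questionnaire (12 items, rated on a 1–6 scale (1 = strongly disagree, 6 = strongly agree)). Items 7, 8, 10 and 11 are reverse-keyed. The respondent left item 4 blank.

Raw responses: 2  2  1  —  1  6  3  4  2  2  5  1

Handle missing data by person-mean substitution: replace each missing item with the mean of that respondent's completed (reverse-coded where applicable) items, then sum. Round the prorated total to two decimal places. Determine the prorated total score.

Reverse-coded (on a 1–6 scale, reversed = 7 − raw):
  item 7: 7 − 3 = 4
  item 8: 7 − 4 = 3
  item 10: 7 − 2 = 5
  item 11: 7 − 5 = 2
Completed scored items (11 of 12): 2, 2, 1, 1, 6, 4, 3, 2, 5, 2, 1; sum = 29.
Person mean = 29 / 11 ≈ 2.6364
Prorated total = (29 / 11) × 12 = 31.64 (to 2 dp)

31.64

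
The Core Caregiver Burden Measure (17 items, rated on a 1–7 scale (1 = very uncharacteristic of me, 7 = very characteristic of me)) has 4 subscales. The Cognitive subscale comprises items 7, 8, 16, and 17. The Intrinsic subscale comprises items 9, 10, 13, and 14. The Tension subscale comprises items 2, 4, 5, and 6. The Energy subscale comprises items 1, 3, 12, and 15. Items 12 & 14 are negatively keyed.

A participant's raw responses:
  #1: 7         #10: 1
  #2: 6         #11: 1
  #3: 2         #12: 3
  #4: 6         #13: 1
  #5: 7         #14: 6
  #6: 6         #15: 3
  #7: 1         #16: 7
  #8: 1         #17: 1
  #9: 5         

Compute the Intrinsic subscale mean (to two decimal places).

2.25

Intrinsic items: 9, 10, 13, 14.
Of these, item 14 is negatively keyed; on a 1–7 scale, reversed = 8 − raw.
  item 9: 5
  item 10: 1
  item 13: 1
  item 14: 8 − 6 = 2
Sum = 5 + 1 + 1 + 2 = 9
Mean = 9 / 4 = 2.25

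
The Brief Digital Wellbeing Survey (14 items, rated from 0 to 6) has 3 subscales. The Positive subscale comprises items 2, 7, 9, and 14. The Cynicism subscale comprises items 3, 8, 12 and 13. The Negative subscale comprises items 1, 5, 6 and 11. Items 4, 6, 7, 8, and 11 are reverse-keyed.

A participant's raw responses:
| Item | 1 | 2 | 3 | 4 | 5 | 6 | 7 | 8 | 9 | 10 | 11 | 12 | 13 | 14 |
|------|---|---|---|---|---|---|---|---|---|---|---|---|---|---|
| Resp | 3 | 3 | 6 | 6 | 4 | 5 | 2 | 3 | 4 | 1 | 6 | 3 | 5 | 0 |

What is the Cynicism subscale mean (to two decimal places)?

4.25

Cynicism items: 3, 8, 12, 13.
Of these, item 8 is reverse-keyed; reversed = (0+6) − raw = 6 − raw.
  item 3: 6
  item 8: 6 − 3 = 3
  item 12: 3
  item 13: 5
Sum = 6 + 3 + 3 + 5 = 17
Mean = 17 / 4 = 4.25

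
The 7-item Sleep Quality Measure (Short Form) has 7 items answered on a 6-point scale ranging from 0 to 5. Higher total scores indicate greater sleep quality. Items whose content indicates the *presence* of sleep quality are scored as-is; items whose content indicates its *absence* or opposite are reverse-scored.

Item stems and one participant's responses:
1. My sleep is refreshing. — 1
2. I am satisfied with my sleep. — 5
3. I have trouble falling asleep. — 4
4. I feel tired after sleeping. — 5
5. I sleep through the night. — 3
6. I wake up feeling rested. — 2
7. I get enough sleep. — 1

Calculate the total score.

13

Items 3, 4 describe the absence/opposite of sleep quality → reverse-score.
on a 0–5 scale, reversed = 5 − raw.
  item 1: 1
  item 2: 5
  item 3: 5 − 4 = 1
  item 4: 5 − 5 = 0
  item 5: 3
  item 6: 2
  item 7: 1
Total = 1 + 5 + 1 + 0 + 3 + 2 + 1 = 13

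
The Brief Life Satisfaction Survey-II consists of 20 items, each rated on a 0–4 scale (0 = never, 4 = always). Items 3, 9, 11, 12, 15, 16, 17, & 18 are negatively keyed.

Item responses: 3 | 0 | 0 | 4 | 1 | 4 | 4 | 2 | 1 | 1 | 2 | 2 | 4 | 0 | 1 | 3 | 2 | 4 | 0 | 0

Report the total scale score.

Reversing items 3, 9, 11, 12, 15, 16, 17 and 18 with 4 − raw:
Total = 3 + 0 + (4−0) + 4 + 1 + 4 + 4 + 2 + (4−1) + 1 + (4−2) + (4−2) + 4 + 0 + (4−1) + (4−3) + (4−2) + (4−4) + 0 + 0
      = 3 + 0 + 4 + 4 + 1 + 4 + 4 + 2 + 3 + 1 + 2 + 2 + 4 + 0 + 3 + 1 + 2 + 0 + 0 + 0 = 40

40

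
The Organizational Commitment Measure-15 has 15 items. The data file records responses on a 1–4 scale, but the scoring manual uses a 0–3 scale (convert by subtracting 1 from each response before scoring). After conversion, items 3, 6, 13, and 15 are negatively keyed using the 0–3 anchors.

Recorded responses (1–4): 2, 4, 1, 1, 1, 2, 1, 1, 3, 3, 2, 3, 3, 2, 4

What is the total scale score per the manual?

Convert to 0–3: 1, 3, 0, 0, 0, 1, 0, 0, 2, 2, 1, 2, 2, 1, 3
Reverse-coded (reversed = (0+3) − raw = 3 − raw):
  item 3: 3 − 0 = 3
  item 6: 3 − 1 = 2
  item 13: 3 − 2 = 1
  item 15: 3 − 3 = 0
Scored: 1, 3, 3, 0, 0, 2, 0, 0, 2, 2, 1, 2, 1, 1, 0
Total = 18

18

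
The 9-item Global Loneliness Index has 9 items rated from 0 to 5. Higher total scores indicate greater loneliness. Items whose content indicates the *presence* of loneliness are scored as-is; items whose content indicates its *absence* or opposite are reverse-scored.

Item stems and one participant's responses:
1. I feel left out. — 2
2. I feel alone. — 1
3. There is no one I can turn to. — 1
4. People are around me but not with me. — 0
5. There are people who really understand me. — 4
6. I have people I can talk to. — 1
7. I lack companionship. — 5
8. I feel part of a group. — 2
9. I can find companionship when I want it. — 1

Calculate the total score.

Items 5, 6, 8, 9 describe the absence/opposite of loneliness → reverse-score.
on a 0–5 scale, reversed = 5 − raw.
  item 1: 2
  item 2: 1
  item 3: 1
  item 4: 0
  item 5: 5 − 4 = 1
  item 6: 5 − 1 = 4
  item 7: 5
  item 8: 5 − 2 = 3
  item 9: 5 − 1 = 4
Total = 2 + 1 + 1 + 0 + 1 + 4 + 5 + 3 + 4 = 21

21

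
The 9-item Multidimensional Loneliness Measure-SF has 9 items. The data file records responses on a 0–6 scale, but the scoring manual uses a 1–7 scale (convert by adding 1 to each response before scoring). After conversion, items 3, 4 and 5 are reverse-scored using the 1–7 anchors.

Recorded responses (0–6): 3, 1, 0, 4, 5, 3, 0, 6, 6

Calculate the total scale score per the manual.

Convert to 1–7: 4, 2, 1, 5, 6, 4, 1, 7, 7
Reverse-coded (on a 1–7 scale, reversed = 8 − raw):
  item 3: 8 − 1 = 7
  item 4: 8 − 5 = 3
  item 5: 8 − 6 = 2
Scored: 4, 2, 7, 3, 2, 4, 1, 7, 7
Total = 37

37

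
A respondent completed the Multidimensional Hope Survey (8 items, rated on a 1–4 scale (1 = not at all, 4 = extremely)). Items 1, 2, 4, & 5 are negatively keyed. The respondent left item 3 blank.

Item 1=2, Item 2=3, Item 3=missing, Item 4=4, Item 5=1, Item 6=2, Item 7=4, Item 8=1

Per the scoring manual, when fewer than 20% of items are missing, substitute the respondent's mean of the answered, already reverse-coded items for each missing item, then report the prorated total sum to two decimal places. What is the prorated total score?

19.43

Reverse-coded (on a 1–4 scale, reversed = 5 − raw):
  item 1: 5 − 2 = 3
  item 2: 5 − 3 = 2
  item 4: 5 − 4 = 1
  item 5: 5 − 1 = 4
Completed scored items (7 of 8): 3, 2, 1, 4, 2, 4, 1; sum = 17.
Person mean = 17 / 7 ≈ 2.4286
Prorated total = (17 / 7) × 8 = 19.43 (to 2 dp)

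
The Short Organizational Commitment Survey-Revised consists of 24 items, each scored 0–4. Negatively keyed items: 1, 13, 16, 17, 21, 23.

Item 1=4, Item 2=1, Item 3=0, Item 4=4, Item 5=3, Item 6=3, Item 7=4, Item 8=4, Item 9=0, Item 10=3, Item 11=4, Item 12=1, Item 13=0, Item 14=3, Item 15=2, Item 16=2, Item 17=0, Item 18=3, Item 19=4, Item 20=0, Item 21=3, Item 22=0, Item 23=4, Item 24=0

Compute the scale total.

50

Raw sum = 52. Negatively keyed items: 1, 13, 16, 17, 21, 23; their raw sum = 13.
Each reversal replaces raw with 4 − raw, changing the total by 4 − 2·raw per item.
Total = 52 + 6·4 − 2·13 = 52 + 24 − 26 = 50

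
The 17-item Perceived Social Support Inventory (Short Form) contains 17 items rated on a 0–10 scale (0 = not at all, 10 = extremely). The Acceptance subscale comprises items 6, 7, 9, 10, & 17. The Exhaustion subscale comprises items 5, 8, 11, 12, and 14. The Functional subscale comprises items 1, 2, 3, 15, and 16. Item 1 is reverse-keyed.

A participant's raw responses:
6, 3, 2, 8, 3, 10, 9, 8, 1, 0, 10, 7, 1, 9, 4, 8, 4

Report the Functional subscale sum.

Functional items: 1, 2, 3, 15, 16.
Of these, item 1 is reverse-keyed; reverse-coded value = 10 − response.
  item 1: 10 − 6 = 4
  item 2: 3
  item 3: 2
  item 15: 4
  item 16: 8
Sum = 4 + 3 + 2 + 4 + 8 = 21

21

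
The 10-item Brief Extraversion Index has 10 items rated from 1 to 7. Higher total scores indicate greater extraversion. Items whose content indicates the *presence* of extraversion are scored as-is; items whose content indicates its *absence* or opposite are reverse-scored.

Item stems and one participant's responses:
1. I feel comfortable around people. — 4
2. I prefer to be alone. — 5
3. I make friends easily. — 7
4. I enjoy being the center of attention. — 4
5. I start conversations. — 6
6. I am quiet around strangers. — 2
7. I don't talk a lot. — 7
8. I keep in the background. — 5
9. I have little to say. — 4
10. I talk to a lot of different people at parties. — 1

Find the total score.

39

Items 2, 6, 7, 8, 9 describe the absence/opposite of extraversion → reverse-score.
on a 1–7 scale, reversed = 8 − raw.
  item 1: 4
  item 2: 8 − 5 = 3
  item 3: 7
  item 4: 4
  item 5: 6
  item 6: 8 − 2 = 6
  item 7: 8 − 7 = 1
  item 8: 8 − 5 = 3
  item 9: 8 − 4 = 4
  item 10: 1
Total = 4 + 3 + 7 + 4 + 6 + 6 + 1 + 3 + 4 + 1 = 39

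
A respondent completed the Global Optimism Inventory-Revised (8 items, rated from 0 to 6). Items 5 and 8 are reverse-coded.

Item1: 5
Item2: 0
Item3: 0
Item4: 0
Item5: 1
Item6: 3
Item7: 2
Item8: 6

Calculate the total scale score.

Apply reverse scoring (reverse-coded value = 6 − response):
  item 5: 6 − 1 = 5
  item 8: 6 − 6 = 0
Scored responses: 5, 0, 0, 0, 5, 3, 2, 0
Total = 5 + 0 + 0 + 0 + 5 + 3 + 2 + 0 = 15

15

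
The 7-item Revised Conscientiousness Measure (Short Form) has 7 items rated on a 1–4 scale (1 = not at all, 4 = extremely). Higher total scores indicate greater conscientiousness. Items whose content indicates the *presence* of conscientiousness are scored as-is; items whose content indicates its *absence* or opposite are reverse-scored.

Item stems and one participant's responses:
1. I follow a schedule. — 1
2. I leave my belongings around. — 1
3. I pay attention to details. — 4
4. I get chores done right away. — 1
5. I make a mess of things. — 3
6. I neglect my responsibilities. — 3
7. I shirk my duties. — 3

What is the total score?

Items 2, 5, 6, 7 describe the absence/opposite of conscientiousness → reverse-score.
on a 1–4 scale, reversed = 5 − raw.
  item 1: 1
  item 2: 5 − 1 = 4
  item 3: 4
  item 4: 1
  item 5: 5 − 3 = 2
  item 6: 5 − 3 = 2
  item 7: 5 − 3 = 2
Total = 1 + 4 + 4 + 1 + 2 + 2 + 2 = 16

16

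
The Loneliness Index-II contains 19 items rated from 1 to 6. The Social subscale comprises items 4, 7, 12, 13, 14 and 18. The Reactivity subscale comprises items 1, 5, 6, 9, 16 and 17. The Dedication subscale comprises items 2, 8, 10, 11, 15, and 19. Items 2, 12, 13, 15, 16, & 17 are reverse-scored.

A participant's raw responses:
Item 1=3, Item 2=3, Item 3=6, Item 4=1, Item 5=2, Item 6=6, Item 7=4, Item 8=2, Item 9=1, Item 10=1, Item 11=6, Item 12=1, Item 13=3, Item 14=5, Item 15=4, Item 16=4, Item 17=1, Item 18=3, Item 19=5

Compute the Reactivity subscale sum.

21

Reactivity items: 1, 5, 6, 9, 16, 17.
Of these, items 16 & 17 are reverse-scored; on a 1–6 scale, reversed = 7 − raw.
  item 1: 3
  item 5: 2
  item 6: 6
  item 9: 1
  item 16: 7 − 4 = 3
  item 17: 7 − 1 = 6
Sum = 3 + 2 + 6 + 1 + 3 + 6 = 21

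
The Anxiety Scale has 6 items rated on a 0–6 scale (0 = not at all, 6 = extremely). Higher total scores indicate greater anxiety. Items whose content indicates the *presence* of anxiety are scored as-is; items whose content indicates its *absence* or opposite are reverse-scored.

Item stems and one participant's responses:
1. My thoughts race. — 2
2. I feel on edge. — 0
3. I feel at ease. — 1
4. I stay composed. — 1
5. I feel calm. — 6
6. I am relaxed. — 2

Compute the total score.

16

Items 3, 4, 5, 6 describe the absence/opposite of anxiety → reverse-score.
on a 0–6 scale, reversed = 6 − raw.
  item 1: 2
  item 2: 0
  item 3: 6 − 1 = 5
  item 4: 6 − 1 = 5
  item 5: 6 − 6 = 0
  item 6: 6 − 2 = 4
Total = 2 + 0 + 5 + 5 + 0 + 4 = 16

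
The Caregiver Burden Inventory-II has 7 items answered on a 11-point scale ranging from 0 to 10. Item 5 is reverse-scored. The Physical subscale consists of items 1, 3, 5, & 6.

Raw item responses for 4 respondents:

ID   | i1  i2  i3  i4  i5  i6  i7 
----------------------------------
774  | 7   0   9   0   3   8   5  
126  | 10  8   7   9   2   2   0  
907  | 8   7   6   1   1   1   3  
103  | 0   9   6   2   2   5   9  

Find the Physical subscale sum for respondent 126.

Respondent 126 raw: 10, 8, 7, 9, 2, 2, 0.
Physical items: 1, 3, 5, 6.
Reverse-coded (reversed = (0+10) − raw = 10 − raw):
  item 1: 10
  item 3: 7
  item 5: 10 − 2 = 8
  item 6: 2
Sum = 10 + 7 + 8 + 2 = 27

27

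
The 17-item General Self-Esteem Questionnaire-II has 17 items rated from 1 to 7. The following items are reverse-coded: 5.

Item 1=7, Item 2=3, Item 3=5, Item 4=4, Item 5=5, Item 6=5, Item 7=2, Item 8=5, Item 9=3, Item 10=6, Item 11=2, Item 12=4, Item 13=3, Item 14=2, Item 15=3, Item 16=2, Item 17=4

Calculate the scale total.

63

Apply reverse scoring (reverse-coded value = 8 − response):
  item 5: 8 − 5 = 3
After reverse-coding: 7, 3, 5, 4, 3, 5, 2, 5, 3, 6, 2, 4, 3, 2, 3, 2, 4
Total = 7 + 3 + 5 + 4 + 3 + 5 + 2 + 5 + 3 + 6 + 2 + 4 + 3 + 2 + 3 + 2 + 4 = 63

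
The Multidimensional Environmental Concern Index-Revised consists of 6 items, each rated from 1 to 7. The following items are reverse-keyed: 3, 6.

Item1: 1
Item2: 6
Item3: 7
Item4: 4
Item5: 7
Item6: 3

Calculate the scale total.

24

Reversing items 3 & 6 with 8 − raw:
Total = 1 + 6 + (8−7) + 4 + 7 + (8−3)
      = 1 + 6 + 1 + 4 + 7 + 5 = 24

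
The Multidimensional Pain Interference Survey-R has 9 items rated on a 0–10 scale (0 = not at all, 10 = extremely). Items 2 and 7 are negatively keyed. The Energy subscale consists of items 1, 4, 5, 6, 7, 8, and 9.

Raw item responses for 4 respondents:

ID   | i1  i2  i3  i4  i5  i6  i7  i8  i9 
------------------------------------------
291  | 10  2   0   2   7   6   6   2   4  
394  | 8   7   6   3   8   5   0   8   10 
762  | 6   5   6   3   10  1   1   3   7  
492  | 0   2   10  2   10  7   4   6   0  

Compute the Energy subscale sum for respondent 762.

Respondent 762 raw: 6, 5, 6, 3, 10, 1, 1, 3, 7.
Energy items: 1, 4, 5, 6, 7, 8, 9.
Reverse-coded (reverse-coded value = 10 − response):
  item 1: 6
  item 4: 3
  item 5: 10
  item 6: 1
  item 7: 10 − 1 = 9
  item 8: 3
  item 9: 7
Sum = 6 + 3 + 10 + 1 + 9 + 3 + 7 = 39

39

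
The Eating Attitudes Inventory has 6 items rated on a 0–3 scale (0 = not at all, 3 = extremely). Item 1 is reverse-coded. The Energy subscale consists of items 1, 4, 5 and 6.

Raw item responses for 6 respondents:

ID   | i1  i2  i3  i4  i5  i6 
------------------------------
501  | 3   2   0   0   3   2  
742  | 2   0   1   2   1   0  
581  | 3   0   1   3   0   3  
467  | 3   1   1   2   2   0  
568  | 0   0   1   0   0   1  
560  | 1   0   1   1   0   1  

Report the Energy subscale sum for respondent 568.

4

Respondent 568 raw: 0, 0, 1, 0, 0, 1.
Energy items: 1, 4, 5, 6.
Reverse-coded (on a 0–3 scale, reversed = 3 − raw):
  item 1: 3 − 0 = 3
  item 4: 0
  item 5: 0
  item 6: 1
Sum = 3 + 0 + 0 + 1 = 4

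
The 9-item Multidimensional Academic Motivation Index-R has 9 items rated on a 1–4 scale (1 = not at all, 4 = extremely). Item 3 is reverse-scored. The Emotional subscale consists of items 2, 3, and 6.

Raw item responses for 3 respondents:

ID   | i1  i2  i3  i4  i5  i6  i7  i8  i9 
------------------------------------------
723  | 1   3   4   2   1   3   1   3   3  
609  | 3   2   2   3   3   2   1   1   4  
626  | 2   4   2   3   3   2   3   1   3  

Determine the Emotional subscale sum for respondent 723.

Respondent 723 raw: 1, 3, 4, 2, 1, 3, 1, 3, 3.
Emotional items: 2, 3, 6.
Reverse-coded (reversed = (1+4) − raw = 5 − raw):
  item 2: 3
  item 3: 5 − 4 = 1
  item 6: 3
Sum = 3 + 1 + 3 = 7

7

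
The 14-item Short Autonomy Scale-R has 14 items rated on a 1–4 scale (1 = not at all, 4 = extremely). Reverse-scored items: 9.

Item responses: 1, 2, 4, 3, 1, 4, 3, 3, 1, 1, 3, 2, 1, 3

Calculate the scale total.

Raw sum = 32. Reverse-scored items: 9; their raw sum = 1.
Each reversal replaces raw with 5 − raw, changing the total by 5 − 2·raw per item.
Total = 32 + 1·5 − 2·1 = 32 + 5 − 2 = 35

35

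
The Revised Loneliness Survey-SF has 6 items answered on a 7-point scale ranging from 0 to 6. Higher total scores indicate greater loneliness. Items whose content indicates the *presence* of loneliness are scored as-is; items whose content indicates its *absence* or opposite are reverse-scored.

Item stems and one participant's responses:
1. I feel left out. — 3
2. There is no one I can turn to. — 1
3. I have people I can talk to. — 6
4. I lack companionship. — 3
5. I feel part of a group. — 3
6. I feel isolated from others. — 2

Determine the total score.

Items 3, 5 describe the absence/opposite of loneliness → reverse-score.
on a 0–6 scale, reversed = 6 − raw.
  item 1: 3
  item 2: 1
  item 3: 6 − 6 = 0
  item 4: 3
  item 5: 6 − 3 = 3
  item 6: 2
Total = 3 + 1 + 0 + 3 + 3 + 2 = 12

12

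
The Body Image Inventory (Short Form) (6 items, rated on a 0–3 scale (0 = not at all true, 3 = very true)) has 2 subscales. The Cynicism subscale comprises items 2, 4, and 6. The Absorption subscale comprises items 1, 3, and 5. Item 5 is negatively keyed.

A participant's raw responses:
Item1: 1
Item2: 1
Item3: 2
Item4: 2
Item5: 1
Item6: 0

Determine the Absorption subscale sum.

5

Absorption items: 1, 3, 5.
Of these, item 5 is negatively keyed; reverse-coded value = 3 − response.
  item 1: 1
  item 3: 2
  item 5: 3 − 1 = 2
Sum = 1 + 2 + 2 = 5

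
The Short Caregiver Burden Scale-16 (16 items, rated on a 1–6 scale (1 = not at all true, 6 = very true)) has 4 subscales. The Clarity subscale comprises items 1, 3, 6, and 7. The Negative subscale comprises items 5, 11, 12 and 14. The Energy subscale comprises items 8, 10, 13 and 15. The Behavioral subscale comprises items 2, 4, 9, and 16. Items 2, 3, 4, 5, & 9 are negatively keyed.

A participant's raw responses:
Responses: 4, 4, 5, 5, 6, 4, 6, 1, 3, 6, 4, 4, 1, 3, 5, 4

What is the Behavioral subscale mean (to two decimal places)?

3.25

Behavioral items: 2, 4, 9, 16.
Of these, items 2, 4, & 9 are negatively keyed; reversed = (1+6) − raw = 7 − raw.
  item 2: 7 − 4 = 3
  item 4: 7 − 5 = 2
  item 9: 7 − 3 = 4
  item 16: 4
Sum = 3 + 2 + 4 + 4 = 13
Mean = 13 / 4 = 3.25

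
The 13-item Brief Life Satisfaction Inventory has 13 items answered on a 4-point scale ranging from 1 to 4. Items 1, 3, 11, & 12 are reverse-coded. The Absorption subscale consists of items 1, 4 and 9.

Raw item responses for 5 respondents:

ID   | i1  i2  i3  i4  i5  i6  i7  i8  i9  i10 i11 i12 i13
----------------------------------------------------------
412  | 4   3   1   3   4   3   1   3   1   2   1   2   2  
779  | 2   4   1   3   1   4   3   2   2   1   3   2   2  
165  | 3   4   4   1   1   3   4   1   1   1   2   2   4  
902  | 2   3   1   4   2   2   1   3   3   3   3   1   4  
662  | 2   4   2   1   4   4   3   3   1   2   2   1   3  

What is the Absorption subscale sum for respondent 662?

5

Respondent 662 raw: 2, 4, 2, 1, 4, 4, 3, 3, 1, 2, 2, 1, 3.
Absorption items: 1, 4, 9.
Reverse-coded (reverse-coded value = 5 − response):
  item 1: 5 − 2 = 3
  item 4: 1
  item 9: 1
Sum = 3 + 1 + 1 = 5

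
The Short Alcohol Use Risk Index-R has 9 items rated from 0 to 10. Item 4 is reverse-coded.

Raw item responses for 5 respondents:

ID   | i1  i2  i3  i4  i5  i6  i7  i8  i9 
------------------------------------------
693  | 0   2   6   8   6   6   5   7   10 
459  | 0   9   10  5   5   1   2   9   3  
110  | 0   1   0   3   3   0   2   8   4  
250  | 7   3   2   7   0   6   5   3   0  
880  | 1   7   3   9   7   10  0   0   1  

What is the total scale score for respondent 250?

29

Respondent 250 raw: 7, 3, 2, 7, 0, 6, 5, 3, 0.
Reverse-coded (reversed = (0+10) − raw = 10 − raw):
  item 1: 7
  item 2: 3
  item 3: 2
  item 4: 10 − 7 = 3
  item 5: 0
  item 6: 6
  item 7: 5
  item 8: 3
  item 9: 0
Sum = 7 + 3 + 2 + 3 + 0 + 6 + 5 + 3 + 0 = 29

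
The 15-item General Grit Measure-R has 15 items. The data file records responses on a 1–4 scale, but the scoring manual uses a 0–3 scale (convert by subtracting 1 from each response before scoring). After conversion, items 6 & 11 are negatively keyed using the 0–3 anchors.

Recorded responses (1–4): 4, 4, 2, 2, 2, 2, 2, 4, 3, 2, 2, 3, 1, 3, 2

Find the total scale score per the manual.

25

Convert to 0–3: 3, 3, 1, 1, 1, 1, 1, 3, 2, 1, 1, 2, 0, 2, 1
Reverse-coded (reversed = (0+3) − raw = 3 − raw):
  item 6: 3 − 1 = 2
  item 11: 3 − 1 = 2
Scored: 3, 3, 1, 1, 1, 2, 1, 3, 2, 1, 2, 2, 0, 2, 1
Total = 25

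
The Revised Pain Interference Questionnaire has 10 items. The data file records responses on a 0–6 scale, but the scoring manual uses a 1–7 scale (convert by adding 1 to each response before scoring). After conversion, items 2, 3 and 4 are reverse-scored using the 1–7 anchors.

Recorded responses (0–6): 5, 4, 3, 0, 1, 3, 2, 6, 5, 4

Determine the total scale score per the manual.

47

Convert to 1–7: 6, 5, 4, 1, 2, 4, 3, 7, 6, 5
Reverse-coded (reverse-coded value = 8 − response):
  item 2: 8 − 5 = 3
  item 3: 8 − 4 = 4
  item 4: 8 − 1 = 7
Scored: 6, 3, 4, 7, 2, 4, 3, 7, 6, 5
Total = 47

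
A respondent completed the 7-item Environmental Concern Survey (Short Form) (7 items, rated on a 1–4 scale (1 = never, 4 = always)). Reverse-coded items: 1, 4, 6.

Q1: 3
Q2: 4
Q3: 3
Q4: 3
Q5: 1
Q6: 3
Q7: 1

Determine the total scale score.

15

Reverse-coded items (reversed = (1+4) − raw = 5 − raw):
  item 1: 5 − 3 = 2
  item 4: 5 − 3 = 2
  item 6: 5 − 3 = 2
Scored items: 2, 4, 3, 2, 1, 2, 1
Total = 2 + 4 + 3 + 2 + 1 + 2 + 1 = 15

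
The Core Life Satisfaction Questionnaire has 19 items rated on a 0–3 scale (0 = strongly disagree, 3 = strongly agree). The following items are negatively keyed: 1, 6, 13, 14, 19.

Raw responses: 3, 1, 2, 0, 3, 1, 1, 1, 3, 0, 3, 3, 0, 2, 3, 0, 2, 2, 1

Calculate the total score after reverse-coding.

32

Raw sum = 31. Negatively keyed items: 1, 6, 13, 14, 19; their raw sum = 7.
Each reversal replaces raw with 3 − raw, changing the total by 3 − 2·raw per item.
Total = 31 + 5·3 − 2·7 = 31 + 15 − 14 = 32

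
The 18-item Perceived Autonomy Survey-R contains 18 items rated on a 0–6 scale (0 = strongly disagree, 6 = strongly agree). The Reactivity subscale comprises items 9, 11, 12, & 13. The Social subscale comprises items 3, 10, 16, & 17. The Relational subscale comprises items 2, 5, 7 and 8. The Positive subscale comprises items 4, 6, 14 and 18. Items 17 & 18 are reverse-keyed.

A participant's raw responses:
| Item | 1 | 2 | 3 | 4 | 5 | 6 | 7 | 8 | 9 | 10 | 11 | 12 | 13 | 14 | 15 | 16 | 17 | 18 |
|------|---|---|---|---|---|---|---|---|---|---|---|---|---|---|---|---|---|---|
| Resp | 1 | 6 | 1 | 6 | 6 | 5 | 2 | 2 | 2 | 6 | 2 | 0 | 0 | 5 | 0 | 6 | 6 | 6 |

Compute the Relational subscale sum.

Relational items: 2, 5, 7, 8.
  item 2: 6
  item 5: 6
  item 7: 2
  item 8: 2
Sum = 6 + 6 + 2 + 2 = 16

16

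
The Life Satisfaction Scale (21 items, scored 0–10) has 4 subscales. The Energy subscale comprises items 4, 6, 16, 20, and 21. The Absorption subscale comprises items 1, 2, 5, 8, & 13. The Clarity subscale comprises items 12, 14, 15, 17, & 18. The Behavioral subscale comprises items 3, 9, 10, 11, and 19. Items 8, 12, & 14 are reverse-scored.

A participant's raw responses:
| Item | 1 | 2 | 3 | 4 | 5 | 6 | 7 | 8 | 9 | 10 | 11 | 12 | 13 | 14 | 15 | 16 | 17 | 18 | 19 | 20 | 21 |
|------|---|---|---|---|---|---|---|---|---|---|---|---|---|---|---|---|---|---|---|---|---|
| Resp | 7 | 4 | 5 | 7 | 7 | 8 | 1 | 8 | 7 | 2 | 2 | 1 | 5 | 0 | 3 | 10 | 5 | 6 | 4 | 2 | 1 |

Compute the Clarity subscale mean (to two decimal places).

Clarity items: 12, 14, 15, 17, 18.
Of these, items 12 and 14 are reverse-scored; on a 0–10 scale, reversed = 10 − raw.
  item 12: 10 − 1 = 9
  item 14: 10 − 0 = 10
  item 15: 3
  item 17: 5
  item 18: 6
Sum = 9 + 10 + 3 + 5 + 6 = 33
Mean = 33 / 5 = 6.60

6.60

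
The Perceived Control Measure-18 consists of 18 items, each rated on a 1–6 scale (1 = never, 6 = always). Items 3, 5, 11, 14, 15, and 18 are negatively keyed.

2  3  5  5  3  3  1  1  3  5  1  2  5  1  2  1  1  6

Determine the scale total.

Reversing items 3, 5, 11, 14, 15, & 18 with 7 − raw:
Total = 2 + 3 + (7−5) + 5 + (7−3) + 3 + 1 + 1 + 3 + 5 + (7−1) + 2 + 5 + (7−1) + (7−2) + 1 + 1 + (7−6)
      = 2 + 3 + 2 + 5 + 4 + 3 + 1 + 1 + 3 + 5 + 6 + 2 + 5 + 6 + 5 + 1 + 1 + 1 = 56

56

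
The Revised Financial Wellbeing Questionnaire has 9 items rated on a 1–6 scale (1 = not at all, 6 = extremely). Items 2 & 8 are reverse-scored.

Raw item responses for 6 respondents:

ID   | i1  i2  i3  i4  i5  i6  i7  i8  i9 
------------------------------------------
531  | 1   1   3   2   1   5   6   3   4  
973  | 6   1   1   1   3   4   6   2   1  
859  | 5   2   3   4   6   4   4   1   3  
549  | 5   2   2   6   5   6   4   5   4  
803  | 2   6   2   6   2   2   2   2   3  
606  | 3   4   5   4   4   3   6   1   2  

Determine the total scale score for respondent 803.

25

Respondent 803 raw: 2, 6, 2, 6, 2, 2, 2, 2, 3.
Reverse-coded (on a 1–6 scale, reversed = 7 − raw):
  item 1: 2
  item 2: 7 − 6 = 1
  item 3: 2
  item 4: 6
  item 5: 2
  item 6: 2
  item 7: 2
  item 8: 7 − 2 = 5
  item 9: 3
Sum = 2 + 1 + 2 + 6 + 2 + 2 + 2 + 5 + 3 = 25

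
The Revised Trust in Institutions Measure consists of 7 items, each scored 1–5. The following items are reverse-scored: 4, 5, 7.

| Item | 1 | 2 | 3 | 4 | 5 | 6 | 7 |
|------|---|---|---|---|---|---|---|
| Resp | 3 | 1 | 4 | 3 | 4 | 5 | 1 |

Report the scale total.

Reverse-coded items (on a 1–5 scale, reversed = 6 − raw):
  item 4: 6 − 3 = 3
  item 5: 6 − 4 = 2
  item 7: 6 − 1 = 5
Scored responses: 3, 1, 4, 3, 2, 5, 5
Total = 3 + 1 + 4 + 3 + 2 + 5 + 5 = 23

23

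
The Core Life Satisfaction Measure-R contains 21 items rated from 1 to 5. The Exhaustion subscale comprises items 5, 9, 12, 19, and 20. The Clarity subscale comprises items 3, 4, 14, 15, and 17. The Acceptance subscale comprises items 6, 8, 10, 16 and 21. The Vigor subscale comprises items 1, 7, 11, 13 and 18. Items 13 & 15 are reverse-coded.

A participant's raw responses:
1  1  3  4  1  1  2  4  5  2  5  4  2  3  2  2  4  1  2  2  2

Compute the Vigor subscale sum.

13

Vigor items: 1, 7, 11, 13, 18.
Of these, item 13 is reverse-coded; reversed = (1+5) − raw = 6 − raw.
  item 1: 1
  item 7: 2
  item 11: 5
  item 13: 6 − 2 = 4
  item 18: 1
Sum = 1 + 2 + 5 + 4 + 1 = 13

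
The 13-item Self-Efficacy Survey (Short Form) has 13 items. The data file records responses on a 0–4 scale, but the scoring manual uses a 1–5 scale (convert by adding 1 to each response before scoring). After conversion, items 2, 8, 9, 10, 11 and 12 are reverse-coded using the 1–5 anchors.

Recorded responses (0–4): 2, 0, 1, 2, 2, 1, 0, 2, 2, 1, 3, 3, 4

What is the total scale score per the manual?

38

Convert to 1–5: 3, 1, 2, 3, 3, 2, 1, 3, 3, 2, 4, 4, 5
Reverse-coded (reverse-coded value = 6 − response):
  item 2: 6 − 1 = 5
  item 8: 6 − 3 = 3
  item 9: 6 − 3 = 3
  item 10: 6 − 2 = 4
  item 11: 6 − 4 = 2
  item 12: 6 − 4 = 2
Scored: 3, 5, 2, 3, 3, 2, 1, 3, 3, 4, 2, 2, 5
Total = 38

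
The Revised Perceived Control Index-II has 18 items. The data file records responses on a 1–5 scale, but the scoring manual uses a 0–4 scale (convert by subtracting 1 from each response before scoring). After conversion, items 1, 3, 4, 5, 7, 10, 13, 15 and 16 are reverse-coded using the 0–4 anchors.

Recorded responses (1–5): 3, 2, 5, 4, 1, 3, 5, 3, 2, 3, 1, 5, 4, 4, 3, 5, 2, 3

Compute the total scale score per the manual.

28

Convert to 0–4: 2, 1, 4, 3, 0, 2, 4, 2, 1, 2, 0, 4, 3, 3, 2, 4, 1, 2
Reverse-coded (on a 0–4 scale, reversed = 4 − raw):
  item 1: 4 − 2 = 2
  item 3: 4 − 4 = 0
  item 4: 4 − 3 = 1
  item 5: 4 − 0 = 4
  item 7: 4 − 4 = 0
  item 10: 4 − 2 = 2
  item 13: 4 − 3 = 1
  item 15: 4 − 2 = 2
  item 16: 4 − 4 = 0
Scored: 2, 1, 0, 1, 4, 2, 0, 2, 1, 2, 0, 4, 1, 3, 2, 0, 1, 2
Total = 28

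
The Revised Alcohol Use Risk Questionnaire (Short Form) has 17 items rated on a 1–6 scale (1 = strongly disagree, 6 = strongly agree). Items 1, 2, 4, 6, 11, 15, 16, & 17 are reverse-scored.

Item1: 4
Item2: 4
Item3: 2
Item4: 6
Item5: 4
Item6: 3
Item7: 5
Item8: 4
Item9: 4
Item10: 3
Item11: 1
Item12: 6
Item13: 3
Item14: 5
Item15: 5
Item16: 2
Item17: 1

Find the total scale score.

66

Reverse-scored items use 7 − raw:
  item 1: 7 − 4 = 3
  item 2: 7 − 4 = 3
  item 4: 7 − 6 = 1
  item 6: 7 − 3 = 4
  item 11: 7 − 1 = 6
  item 15: 7 − 5 = 2
  item 16: 7 − 2 = 5
  item 17: 7 − 1 = 6
After reverse-coding: 3, 3, 2, 1, 4, 4, 5, 4, 4, 3, 6, 6, 3, 5, 2, 5, 6
Total = 3 + 3 + 2 + 1 + 4 + 4 + 5 + 4 + 4 + 3 + 6 + 6 + 3 + 5 + 2 + 5 + 6 = 66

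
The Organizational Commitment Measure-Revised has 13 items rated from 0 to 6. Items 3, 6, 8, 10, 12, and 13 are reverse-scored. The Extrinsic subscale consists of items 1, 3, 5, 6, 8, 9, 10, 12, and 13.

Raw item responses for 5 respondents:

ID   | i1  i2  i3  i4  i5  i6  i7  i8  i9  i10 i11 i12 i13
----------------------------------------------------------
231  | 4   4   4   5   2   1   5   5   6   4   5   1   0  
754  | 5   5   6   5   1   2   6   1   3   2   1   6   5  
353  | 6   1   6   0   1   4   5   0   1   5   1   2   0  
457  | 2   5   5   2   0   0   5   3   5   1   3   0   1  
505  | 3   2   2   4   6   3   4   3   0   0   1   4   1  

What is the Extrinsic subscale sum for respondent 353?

Respondent 353 raw: 6, 1, 6, 0, 1, 4, 5, 0, 1, 5, 1, 2, 0.
Extrinsic items: 1, 3, 5, 6, 8, 9, 10, 12, 13.
Reverse-coded (on a 0–6 scale, reversed = 6 − raw):
  item 1: 6
  item 3: 6 − 6 = 0
  item 5: 1
  item 6: 6 − 4 = 2
  item 8: 6 − 0 = 6
  item 9: 1
  item 10: 6 − 5 = 1
  item 12: 6 − 2 = 4
  item 13: 6 − 0 = 6
Sum = 6 + 0 + 1 + 2 + 6 + 1 + 1 + 4 + 6 = 27

27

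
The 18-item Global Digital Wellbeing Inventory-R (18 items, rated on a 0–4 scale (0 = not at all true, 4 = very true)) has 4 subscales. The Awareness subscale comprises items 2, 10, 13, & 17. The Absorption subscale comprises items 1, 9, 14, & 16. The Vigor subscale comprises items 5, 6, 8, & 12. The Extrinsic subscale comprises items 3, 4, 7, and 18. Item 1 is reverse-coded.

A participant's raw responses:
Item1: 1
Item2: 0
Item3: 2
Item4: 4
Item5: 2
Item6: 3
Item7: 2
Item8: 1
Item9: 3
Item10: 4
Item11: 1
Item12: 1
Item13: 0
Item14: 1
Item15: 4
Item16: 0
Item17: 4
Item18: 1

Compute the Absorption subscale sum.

7

Absorption items: 1, 9, 14, 16.
Of these, item 1 is reverse-coded; reversed = (0+4) − raw = 4 − raw.
  item 1: 4 − 1 = 3
  item 9: 3
  item 14: 1
  item 16: 0
Sum = 3 + 3 + 1 + 0 = 7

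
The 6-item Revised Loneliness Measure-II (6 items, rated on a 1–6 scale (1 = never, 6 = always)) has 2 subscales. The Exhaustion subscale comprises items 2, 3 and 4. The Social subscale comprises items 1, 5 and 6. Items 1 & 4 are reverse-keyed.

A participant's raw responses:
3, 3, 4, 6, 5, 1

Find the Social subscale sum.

Social items: 1, 5, 6.
Of these, item 1 is reverse-keyed; on a 1–6 scale, reversed = 7 − raw.
  item 1: 7 − 3 = 4
  item 5: 5
  item 6: 1
Sum = 4 + 5 + 1 = 10

10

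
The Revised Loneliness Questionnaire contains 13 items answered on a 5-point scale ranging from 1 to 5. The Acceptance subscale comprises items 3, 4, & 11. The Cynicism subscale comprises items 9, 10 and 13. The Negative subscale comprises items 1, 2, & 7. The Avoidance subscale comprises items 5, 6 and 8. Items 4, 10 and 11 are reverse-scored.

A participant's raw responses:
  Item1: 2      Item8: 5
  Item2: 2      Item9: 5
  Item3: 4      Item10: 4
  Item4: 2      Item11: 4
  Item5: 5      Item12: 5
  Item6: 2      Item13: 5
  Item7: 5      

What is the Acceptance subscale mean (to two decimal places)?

Acceptance items: 3, 4, 11.
Of these, items 4 & 11 are reverse-scored; reverse-coded value = 6 − response.
  item 3: 4
  item 4: 6 − 2 = 4
  item 11: 6 − 4 = 2
Sum = 4 + 4 + 2 = 10
Mean = 10 / 3 = 3.33

3.33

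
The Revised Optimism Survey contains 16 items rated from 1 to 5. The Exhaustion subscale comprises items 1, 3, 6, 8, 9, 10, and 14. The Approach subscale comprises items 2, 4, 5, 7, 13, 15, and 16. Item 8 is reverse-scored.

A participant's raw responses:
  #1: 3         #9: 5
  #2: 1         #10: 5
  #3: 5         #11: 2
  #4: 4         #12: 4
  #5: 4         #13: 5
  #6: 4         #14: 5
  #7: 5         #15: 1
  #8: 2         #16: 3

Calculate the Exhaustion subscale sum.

Exhaustion items: 1, 3, 6, 8, 9, 10, 14.
Of these, item 8 is reverse-scored; reversed = (1+5) − raw = 6 − raw.
  item 1: 3
  item 3: 5
  item 6: 4
  item 8: 6 − 2 = 4
  item 9: 5
  item 10: 5
  item 14: 5
Sum = 3 + 5 + 4 + 4 + 5 + 5 + 5 = 31

31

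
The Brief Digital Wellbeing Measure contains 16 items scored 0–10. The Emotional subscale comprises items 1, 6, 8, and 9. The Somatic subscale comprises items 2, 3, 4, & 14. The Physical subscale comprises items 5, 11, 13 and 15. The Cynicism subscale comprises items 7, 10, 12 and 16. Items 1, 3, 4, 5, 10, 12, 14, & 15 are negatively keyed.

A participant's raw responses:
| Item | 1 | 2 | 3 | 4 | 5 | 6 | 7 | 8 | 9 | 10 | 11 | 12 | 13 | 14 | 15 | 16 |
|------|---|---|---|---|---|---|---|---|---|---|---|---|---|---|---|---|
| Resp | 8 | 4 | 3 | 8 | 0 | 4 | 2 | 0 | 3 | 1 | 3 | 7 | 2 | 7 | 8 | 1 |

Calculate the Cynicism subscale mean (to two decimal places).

3.75

Cynicism items: 7, 10, 12, 16.
Of these, items 10 and 12 are negatively keyed; reversed = (0+10) − raw = 10 − raw.
  item 7: 2
  item 10: 10 − 1 = 9
  item 12: 10 − 7 = 3
  item 16: 1
Sum = 2 + 9 + 3 + 1 = 15
Mean = 15 / 4 = 3.75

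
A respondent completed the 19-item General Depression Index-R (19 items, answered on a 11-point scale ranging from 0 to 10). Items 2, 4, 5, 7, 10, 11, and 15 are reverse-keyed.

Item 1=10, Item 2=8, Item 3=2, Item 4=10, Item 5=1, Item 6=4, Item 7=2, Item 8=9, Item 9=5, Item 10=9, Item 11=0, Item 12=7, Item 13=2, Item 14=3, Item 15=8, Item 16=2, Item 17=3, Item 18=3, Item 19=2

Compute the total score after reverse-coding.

Reverse-coded items (reverse-coded value = 10 − response):
  item 2: 10 − 8 = 2
  item 4: 10 − 10 = 0
  item 5: 10 − 1 = 9
  item 7: 10 − 2 = 8
  item 10: 10 − 9 = 1
  item 11: 10 − 0 = 10
  item 15: 10 − 8 = 2
Scored responses: 10, 2, 2, 0, 9, 4, 8, 9, 5, 1, 10, 7, 2, 3, 2, 2, 3, 3, 2
Total = 10 + 2 + 2 + 0 + 9 + 4 + 8 + 9 + 5 + 1 + 10 + 7 + 2 + 3 + 2 + 2 + 3 + 3 + 2 = 84

84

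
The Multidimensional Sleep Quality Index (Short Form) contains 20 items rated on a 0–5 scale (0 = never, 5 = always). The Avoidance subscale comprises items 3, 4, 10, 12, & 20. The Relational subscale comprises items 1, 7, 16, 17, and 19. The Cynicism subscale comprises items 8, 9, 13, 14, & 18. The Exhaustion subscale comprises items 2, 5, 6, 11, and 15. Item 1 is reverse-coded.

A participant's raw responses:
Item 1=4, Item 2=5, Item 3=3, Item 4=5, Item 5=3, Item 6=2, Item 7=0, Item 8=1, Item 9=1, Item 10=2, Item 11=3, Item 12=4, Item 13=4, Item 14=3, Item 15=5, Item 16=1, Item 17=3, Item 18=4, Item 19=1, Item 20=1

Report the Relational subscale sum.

6

Relational items: 1, 7, 16, 17, 19.
Of these, item 1 is reverse-coded; reversed = (0+5) − raw = 5 − raw.
  item 1: 5 − 4 = 1
  item 7: 0
  item 16: 1
  item 17: 3
  item 19: 1
Sum = 1 + 0 + 1 + 3 + 1 = 6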